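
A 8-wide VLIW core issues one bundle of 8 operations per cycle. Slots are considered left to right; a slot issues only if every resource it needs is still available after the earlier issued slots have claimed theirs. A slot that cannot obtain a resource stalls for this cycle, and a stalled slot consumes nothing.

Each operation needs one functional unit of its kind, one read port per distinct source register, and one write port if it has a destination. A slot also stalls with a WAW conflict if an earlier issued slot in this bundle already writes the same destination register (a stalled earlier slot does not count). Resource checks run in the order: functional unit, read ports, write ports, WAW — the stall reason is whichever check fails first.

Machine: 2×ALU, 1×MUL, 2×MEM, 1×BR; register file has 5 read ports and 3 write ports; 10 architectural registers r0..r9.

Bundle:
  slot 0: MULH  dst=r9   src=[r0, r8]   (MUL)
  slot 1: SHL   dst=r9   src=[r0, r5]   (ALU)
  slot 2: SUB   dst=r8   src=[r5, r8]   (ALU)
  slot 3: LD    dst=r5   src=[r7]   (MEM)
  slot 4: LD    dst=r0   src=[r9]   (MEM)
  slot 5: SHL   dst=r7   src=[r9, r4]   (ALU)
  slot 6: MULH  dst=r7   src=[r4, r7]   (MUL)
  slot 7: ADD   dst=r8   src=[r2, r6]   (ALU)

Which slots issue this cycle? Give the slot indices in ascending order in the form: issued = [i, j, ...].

#0 MUL src=r0,r8 dispatched  <A:2 Mu:0 Ld:2 B:1 rd:3 wr:2>
#1 ALU src=r0,r5 held:WAW  <A:2 Mu:0 Ld:2 B:1 rd:3 wr:2>
#2 ALU src=r5,r8 dispatched  <A:1 Mu:0 Ld:2 B:1 rd:1 wr:1>
#3 MEM src=r7 dispatched  <A:1 Mu:0 Ld:1 B:1 rd:0 wr:0>
#4 MEM src=r9 held:RD_PORT  <A:1 Mu:0 Ld:1 B:1 rd:0 wr:0>
#5 ALU src=r9,r4 held:RD_PORT  <A:1 Mu:0 Ld:1 B:1 rd:0 wr:0>
#6 MUL src=r4,r7 held:FU  <A:1 Mu:0 Ld:1 B:1 rd:0 wr:0>
#7 ALU src=r2,r6 held:RD_PORT  <A:1 Mu:0 Ld:1 B:1 rd:0 wr:0>

issued = [0, 2, 3]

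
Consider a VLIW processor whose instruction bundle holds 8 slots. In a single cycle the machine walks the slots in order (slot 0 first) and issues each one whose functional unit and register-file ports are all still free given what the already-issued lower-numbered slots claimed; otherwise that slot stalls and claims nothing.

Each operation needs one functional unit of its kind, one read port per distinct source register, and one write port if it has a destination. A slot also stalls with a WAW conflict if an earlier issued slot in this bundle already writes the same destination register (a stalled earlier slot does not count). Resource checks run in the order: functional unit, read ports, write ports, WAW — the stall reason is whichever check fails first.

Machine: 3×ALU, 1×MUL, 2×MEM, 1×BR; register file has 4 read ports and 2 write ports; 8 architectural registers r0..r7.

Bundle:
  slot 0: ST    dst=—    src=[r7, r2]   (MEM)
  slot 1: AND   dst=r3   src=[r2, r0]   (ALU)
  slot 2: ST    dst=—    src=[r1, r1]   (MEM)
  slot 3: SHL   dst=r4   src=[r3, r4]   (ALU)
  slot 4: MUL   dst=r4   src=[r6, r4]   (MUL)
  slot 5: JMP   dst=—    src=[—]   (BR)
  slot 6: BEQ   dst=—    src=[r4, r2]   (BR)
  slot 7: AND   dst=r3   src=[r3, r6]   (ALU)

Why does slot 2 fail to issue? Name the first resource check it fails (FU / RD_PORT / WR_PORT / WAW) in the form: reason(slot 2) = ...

slot 0 (MEM): ISSUE — free A3,Mu1,Ld1,B1 rp2 wp2
slot 1 (ALU): ISSUE — free A2,Mu1,Ld1,B1 rp0 wp1
slot 2 (MEM): stall RD_PORT — free A2,Mu1,Ld1,B1 rp0 wp1
slot 3 (ALU): stall RD_PORT — free A2,Mu1,Ld1,B1 rp0 wp1
slot 4 (MUL): stall RD_PORT — free A2,Mu1,Ld1,B1 rp0 wp1
slot 5 (BR): ISSUE — free A2,Mu1,Ld1,B0 rp0 wp1
slot 6 (BR): stall FU — free A2,Mu1,Ld1,B0 rp0 wp1
slot 7 (ALU): stall RD_PORT — free A2,Mu1,Ld1,B0 rp0 wp1

reason(slot 2) = RD_PORT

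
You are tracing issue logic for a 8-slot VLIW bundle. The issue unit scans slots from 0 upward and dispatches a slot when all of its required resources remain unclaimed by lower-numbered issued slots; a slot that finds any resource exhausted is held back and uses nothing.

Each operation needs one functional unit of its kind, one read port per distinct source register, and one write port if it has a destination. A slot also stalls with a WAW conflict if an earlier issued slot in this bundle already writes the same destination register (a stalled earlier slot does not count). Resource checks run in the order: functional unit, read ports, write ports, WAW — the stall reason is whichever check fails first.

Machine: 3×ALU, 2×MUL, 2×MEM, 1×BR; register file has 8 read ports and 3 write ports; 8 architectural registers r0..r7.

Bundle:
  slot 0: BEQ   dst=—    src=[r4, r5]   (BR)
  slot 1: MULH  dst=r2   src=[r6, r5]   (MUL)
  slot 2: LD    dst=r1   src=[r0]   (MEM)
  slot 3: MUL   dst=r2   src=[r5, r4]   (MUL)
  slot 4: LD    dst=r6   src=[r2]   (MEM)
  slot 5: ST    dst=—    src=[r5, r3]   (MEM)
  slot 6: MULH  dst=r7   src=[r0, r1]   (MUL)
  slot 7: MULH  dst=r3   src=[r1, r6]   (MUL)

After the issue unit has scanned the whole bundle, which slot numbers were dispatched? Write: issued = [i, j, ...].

#0 BR src=r4,r5 dispatched  <A:3 Mu:2 Ld:2 B:0 rd:6 wr:3>
#1 MUL src=r6,r5 dispatched  <A:3 Mu:1 Ld:2 B:0 rd:4 wr:2>
#2 MEM src=r0 dispatched  <A:3 Mu:1 Ld:1 B:0 rd:3 wr:1>
#3 MUL src=r5,r4 held:WAW  <A:3 Mu:1 Ld:1 B:0 rd:3 wr:1>
#4 MEM src=r2 dispatched  <A:3 Mu:1 Ld:0 B:0 rd:2 wr:0>
#5 MEM src=r5,r3 held:FU  <A:3 Mu:1 Ld:0 B:0 rd:2 wr:0>
#6 MUL src=r0,r1 held:WR_PORT  <A:3 Mu:1 Ld:0 B:0 rd:2 wr:0>
#7 MUL src=r1,r6 held:WR_PORT  <A:3 Mu:1 Ld:0 B:0 rd:2 wr:0>

issued = [0, 1, 2, 4]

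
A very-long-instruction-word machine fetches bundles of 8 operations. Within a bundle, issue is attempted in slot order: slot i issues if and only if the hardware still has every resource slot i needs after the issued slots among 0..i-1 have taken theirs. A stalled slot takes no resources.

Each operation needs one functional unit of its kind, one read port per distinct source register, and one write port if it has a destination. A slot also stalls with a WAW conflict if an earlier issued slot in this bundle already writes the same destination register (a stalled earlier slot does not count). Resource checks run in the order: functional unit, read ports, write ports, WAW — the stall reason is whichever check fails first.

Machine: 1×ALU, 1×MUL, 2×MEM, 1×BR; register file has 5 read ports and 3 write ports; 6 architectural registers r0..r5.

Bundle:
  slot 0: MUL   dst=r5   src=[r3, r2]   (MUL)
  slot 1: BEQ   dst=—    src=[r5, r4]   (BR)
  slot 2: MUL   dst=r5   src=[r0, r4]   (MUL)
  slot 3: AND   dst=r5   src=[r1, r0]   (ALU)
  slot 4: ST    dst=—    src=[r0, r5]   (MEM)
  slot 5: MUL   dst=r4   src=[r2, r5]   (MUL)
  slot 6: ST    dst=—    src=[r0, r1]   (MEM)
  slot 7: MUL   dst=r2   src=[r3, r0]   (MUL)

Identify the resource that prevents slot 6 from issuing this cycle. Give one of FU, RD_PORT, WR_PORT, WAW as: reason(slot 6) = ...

  0. MUL→r5 ⇒ go  {1A/0Mu/2Ld/1B | 3r 2w}
  1. BR ⇒ go  {1A/0Mu/2Ld/0B | 1r 2w}
  2. MUL→r5 ⇒ no(FU)  {1A/0Mu/2Ld/0B | 1r 2w}
  3. ALU→r5 ⇒ no(RD_PORT)  {1A/0Mu/2Ld/0B | 1r 2w}
  4. MEM ⇒ no(RD_PORT)  {1A/0Mu/2Ld/0B | 1r 2w}
  5. MUL→r4 ⇒ no(FU)  {1A/0Mu/2Ld/0B | 1r 2w}
  6. MEM ⇒ no(RD_PORT)  {1A/0Mu/2Ld/0B | 1r 2w}
  7. MUL→r2 ⇒ no(FU)  {1A/0Mu/2Ld/0B | 1r 2w}

reason(slot 6) = RD_PORT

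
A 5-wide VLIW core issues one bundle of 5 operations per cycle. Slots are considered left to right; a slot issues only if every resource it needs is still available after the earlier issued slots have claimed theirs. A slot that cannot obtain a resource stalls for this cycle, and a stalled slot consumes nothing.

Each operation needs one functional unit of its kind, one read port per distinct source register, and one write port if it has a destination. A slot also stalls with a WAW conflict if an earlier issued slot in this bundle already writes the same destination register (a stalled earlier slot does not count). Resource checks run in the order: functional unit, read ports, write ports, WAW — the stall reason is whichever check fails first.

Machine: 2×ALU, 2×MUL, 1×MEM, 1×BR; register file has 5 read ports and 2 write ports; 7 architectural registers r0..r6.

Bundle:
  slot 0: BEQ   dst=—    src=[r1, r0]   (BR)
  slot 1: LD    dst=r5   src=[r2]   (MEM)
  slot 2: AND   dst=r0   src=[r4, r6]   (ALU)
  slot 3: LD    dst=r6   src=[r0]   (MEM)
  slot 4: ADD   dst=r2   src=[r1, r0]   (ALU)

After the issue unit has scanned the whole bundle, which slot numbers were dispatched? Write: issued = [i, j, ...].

issued = [0, 1, 2]

  0. BR ⇒ go  {2A/2Mu/1Ld/0B | 3r 2w}
  1. MEM→r5 ⇒ go  {2A/2Mu/0Ld/0B | 2r 1w}
  2. ALU→r0 ⇒ go  {1A/2Mu/0Ld/0B | 0r 0w}
  3. MEM→r6 ⇒ no(FU)  {1A/2Mu/0Ld/0B | 0r 0w}
  4. ALU→r2 ⇒ no(RD_PORT)  {1A/2Mu/0Ld/0B | 0r 0w}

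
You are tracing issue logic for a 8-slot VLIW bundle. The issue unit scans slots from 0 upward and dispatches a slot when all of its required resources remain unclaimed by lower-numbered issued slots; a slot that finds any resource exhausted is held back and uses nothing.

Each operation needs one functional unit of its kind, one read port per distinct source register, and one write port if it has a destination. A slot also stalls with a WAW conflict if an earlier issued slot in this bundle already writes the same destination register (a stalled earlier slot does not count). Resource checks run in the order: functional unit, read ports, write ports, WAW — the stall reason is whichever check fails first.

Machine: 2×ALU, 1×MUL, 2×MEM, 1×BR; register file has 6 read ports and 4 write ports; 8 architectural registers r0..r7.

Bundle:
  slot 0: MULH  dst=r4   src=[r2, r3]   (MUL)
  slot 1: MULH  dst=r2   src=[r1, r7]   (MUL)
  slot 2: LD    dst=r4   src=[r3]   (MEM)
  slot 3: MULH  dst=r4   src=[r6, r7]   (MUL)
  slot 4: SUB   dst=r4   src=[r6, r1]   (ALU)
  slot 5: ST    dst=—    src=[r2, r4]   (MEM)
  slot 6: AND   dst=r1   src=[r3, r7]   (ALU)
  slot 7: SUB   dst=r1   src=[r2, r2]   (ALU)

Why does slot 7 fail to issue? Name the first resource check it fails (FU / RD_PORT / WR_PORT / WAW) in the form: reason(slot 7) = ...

reason(slot 7) = RD_PORT

(0) want 1×MUL +2rd +1wr — yes → AL2|MU0|ME2|BR1|rd4|wr3
(1) want 1×MUL +2rd +1wr — FU → AL2|MU0|ME2|BR1|rd4|wr3
(2) want 1×MEM +1rd +1wr — WAW → AL2|MU0|ME2|BR1|rd4|wr3
(3) want 1×MUL +2rd +1wr — FU → AL2|MU0|ME2|BR1|rd4|wr3
(4) want 1×ALU +2rd +1wr — WAW → AL2|MU0|ME2|BR1|rd4|wr3
(5) want 1×MEM +2rd +0wr — yes → AL2|MU0|ME1|BR1|rd2|wr3
(6) want 1×ALU +2rd +1wr — yes → AL1|MU0|ME1|BR1|rd0|wr2
(7) want 1×ALU +1rd +1wr — RD_PORT → AL1|MU0|ME1|BR1|rd0|wr2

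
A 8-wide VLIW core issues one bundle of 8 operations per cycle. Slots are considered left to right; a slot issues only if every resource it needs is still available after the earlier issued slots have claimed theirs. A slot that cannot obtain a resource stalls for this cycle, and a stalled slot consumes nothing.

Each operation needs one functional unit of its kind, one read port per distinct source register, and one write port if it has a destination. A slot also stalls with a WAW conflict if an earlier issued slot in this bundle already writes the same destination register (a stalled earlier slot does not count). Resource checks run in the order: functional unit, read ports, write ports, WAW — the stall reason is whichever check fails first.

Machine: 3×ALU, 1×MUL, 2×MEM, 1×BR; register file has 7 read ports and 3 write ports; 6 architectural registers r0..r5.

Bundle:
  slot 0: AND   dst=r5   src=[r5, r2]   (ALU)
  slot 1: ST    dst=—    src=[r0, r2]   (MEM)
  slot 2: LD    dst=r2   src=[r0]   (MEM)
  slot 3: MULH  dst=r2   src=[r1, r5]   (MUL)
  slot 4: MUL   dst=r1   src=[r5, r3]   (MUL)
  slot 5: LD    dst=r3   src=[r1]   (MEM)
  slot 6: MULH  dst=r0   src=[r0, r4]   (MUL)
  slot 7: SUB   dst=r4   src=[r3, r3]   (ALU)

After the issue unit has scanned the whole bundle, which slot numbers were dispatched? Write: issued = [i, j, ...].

(0) want 1×ALU +2rd +1wr — yes → AL2|MU1|ME2|BR1|rd5|wr2
(1) want 1×MEM +2rd +0wr — yes → AL2|MU1|ME1|BR1|rd3|wr2
(2) want 1×MEM +1rd +1wr — yes → AL2|MU1|ME0|BR1|rd2|wr1
(3) want 1×MUL +2rd +1wr — WAW → AL2|MU1|ME0|BR1|rd2|wr1
(4) want 1×MUL +2rd +1wr — yes → AL2|MU0|ME0|BR1|rd0|wr0
(5) want 1×MEM +1rd +1wr — FU → AL2|MU0|ME0|BR1|rd0|wr0
(6) want 1×MUL +2rd +1wr — FU → AL2|MU0|ME0|BR1|rd0|wr0
(7) want 1×ALU +1rd +1wr — RD_PORT → AL2|MU0|ME0|BR1|rd0|wr0

issued = [0, 1, 2, 4]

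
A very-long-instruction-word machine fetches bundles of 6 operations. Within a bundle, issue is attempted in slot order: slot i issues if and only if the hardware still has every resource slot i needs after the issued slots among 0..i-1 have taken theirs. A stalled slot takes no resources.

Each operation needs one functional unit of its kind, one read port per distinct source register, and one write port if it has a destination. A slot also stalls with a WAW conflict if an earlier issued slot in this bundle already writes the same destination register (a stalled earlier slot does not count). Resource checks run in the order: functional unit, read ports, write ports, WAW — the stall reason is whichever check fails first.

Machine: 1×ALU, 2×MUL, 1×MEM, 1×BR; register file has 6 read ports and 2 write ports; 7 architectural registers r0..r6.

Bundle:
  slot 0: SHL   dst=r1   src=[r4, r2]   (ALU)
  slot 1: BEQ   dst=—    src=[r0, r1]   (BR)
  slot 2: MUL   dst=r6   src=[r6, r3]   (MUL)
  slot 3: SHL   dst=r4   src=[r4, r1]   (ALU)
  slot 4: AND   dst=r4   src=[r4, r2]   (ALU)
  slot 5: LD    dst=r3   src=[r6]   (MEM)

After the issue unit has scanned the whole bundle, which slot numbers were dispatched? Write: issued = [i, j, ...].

[0] ALU needs rd=2 wr=1: ok; after: ALU=0 MUL=2 MEM=1 BR=1, R=4, W=1
[1] BR needs rd=2 wr=0: ok; after: ALU=0 MUL=2 MEM=1 BR=0, R=2, W=1
[2] MUL needs rd=2 wr=1: ok; after: ALU=0 MUL=1 MEM=1 BR=0, R=0, W=0
[3] ALU needs rd=2 wr=1: FU; after: ALU=0 MUL=1 MEM=1 BR=0, R=0, W=0
[4] ALU needs rd=2 wr=1: FU; after: ALU=0 MUL=1 MEM=1 BR=0, R=0, W=0
[5] MEM needs rd=1 wr=1: RD_PORT; after: ALU=0 MUL=1 MEM=1 BR=0, R=0, W=0

issued = [0, 1, 2]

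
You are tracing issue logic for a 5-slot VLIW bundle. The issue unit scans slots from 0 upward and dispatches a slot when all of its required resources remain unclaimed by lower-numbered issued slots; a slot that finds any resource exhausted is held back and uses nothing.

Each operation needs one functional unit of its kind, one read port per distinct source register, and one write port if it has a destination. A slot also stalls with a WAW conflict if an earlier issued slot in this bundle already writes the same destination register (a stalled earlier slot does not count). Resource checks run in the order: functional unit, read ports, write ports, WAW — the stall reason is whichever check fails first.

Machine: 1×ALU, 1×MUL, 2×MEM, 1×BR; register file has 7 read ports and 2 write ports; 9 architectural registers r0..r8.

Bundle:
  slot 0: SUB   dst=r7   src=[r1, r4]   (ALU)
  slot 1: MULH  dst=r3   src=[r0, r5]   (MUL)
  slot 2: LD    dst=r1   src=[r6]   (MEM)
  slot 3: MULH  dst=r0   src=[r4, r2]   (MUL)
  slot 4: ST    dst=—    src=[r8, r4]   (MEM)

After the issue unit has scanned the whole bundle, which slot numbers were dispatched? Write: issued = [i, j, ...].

issued = [0, 1, 4]

  0. ALU→r7 ⇒ go  {0A/1Mu/2Ld/1B | 5r 1w}
  1. MUL→r3 ⇒ go  {0A/0Mu/2Ld/1B | 3r 0w}
  2. MEM→r1 ⇒ no(WR_PORT)  {0A/0Mu/2Ld/1B | 3r 0w}
  3. MUL→r0 ⇒ no(FU)  {0A/0Mu/2Ld/1B | 3r 0w}
  4. MEM ⇒ go  {0A/0Mu/1Ld/1B | 1r 0w}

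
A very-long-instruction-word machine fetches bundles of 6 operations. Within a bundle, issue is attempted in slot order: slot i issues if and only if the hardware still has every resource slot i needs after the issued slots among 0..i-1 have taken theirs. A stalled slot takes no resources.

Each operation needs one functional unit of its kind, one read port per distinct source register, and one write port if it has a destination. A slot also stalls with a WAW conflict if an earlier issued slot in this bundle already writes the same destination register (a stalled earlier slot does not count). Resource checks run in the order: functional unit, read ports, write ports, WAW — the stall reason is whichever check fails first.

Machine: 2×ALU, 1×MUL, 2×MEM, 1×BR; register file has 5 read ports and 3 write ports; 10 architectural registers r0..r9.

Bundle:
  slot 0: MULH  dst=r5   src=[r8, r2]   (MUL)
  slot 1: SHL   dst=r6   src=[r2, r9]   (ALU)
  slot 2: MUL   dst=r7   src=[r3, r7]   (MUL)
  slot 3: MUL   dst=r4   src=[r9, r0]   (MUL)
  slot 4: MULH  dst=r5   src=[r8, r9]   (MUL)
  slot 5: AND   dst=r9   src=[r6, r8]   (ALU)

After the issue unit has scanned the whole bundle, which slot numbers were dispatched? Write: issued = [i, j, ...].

#0 MUL src=r8,r2 dispatched  <A:2 Mu:0 Ld:2 B:1 rd:3 wr:2>
#1 ALU src=r2,r9 dispatched  <A:1 Mu:0 Ld:2 B:1 rd:1 wr:1>
#2 MUL src=r3,r7 held:FU  <A:1 Mu:0 Ld:2 B:1 rd:1 wr:1>
#3 MUL src=r9,r0 held:FU  <A:1 Mu:0 Ld:2 B:1 rd:1 wr:1>
#4 MUL src=r8,r9 held:FU  <A:1 Mu:0 Ld:2 B:1 rd:1 wr:1>
#5 ALU src=r6,r8 held:RD_PORT  <A:1 Mu:0 Ld:2 B:1 rd:1 wr:1>

issued = [0, 1]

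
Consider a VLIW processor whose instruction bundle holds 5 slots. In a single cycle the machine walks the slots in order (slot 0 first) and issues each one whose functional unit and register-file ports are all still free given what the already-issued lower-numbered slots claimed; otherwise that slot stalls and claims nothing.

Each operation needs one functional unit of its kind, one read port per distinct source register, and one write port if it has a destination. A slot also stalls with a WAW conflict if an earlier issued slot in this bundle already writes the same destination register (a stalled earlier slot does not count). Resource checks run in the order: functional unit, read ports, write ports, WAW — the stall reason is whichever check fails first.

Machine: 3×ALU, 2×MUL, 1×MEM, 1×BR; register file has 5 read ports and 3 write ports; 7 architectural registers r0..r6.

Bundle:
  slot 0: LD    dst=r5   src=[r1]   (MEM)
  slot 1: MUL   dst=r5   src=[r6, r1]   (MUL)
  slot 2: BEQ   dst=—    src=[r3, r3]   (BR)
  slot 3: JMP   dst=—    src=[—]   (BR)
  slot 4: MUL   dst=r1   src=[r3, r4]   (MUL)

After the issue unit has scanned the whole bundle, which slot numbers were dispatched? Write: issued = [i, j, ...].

[0] MEM needs rd=1 wr=1: ok; after: ALU=3 MUL=2 MEM=0 BR=1, R=4, W=2
[1] MUL needs rd=2 wr=1: WAW; after: ALU=3 MUL=2 MEM=0 BR=1, R=4, W=2
[2] BR needs rd=1 wr=0: ok; after: ALU=3 MUL=2 MEM=0 BR=0, R=3, W=2
[3] BR needs rd=0 wr=0: FU; after: ALU=3 MUL=2 MEM=0 BR=0, R=3, W=2
[4] MUL needs rd=2 wr=1: ok; after: ALU=3 MUL=1 MEM=0 BR=0, R=1, W=1

issued = [0, 2, 4]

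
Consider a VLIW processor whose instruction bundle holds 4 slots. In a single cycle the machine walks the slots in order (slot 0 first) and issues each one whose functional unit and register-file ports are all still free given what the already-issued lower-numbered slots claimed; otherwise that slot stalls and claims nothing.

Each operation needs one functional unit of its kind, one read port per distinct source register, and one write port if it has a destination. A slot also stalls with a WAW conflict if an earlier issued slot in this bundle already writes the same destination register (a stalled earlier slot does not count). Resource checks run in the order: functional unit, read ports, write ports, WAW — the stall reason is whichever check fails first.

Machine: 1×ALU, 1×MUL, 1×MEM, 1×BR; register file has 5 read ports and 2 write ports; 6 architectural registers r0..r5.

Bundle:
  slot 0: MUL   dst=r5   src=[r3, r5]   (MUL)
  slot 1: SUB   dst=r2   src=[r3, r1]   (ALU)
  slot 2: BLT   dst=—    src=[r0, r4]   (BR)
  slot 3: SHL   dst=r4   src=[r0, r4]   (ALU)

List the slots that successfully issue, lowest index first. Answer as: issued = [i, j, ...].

issued = [0, 1]

slot 0 (MUL): ISSUE — free A1,Mu0,Ld1,B1 rp3 wp1
slot 1 (ALU): ISSUE — free A0,Mu0,Ld1,B1 rp1 wp0
slot 2 (BR): stall RD_PORT — free A0,Mu0,Ld1,B1 rp1 wp0
slot 3 (ALU): stall FU — free A0,Mu0,Ld1,B1 rp1 wp0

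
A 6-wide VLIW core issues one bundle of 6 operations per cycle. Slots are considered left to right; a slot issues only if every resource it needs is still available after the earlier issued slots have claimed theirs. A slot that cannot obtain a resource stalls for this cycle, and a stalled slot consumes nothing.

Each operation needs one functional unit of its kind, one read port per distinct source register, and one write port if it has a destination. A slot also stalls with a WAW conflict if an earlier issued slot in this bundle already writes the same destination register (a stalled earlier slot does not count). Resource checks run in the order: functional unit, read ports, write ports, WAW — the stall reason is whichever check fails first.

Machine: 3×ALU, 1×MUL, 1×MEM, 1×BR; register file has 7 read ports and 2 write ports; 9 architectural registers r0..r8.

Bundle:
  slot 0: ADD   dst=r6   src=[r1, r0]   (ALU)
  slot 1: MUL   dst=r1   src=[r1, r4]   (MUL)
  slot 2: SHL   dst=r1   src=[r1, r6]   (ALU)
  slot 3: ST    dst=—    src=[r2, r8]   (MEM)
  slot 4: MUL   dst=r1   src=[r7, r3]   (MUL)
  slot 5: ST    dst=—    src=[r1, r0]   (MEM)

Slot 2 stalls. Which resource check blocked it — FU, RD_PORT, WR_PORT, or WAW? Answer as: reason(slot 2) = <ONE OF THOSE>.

(0) want 1×ALU +2rd +1wr — yes → AL2|MU1|ME1|BR1|rd5|wr1
(1) want 1×MUL +2rd +1wr — yes → AL2|MU0|ME1|BR1|rd3|wr0
(2) want 1×ALU +2rd +1wr — WR_PORT → AL2|MU0|ME1|BR1|rd3|wr0
(3) want 1×MEM +2rd +0wr — yes → AL2|MU0|ME0|BR1|rd1|wr0
(4) want 1×MUL +2rd +1wr — FU → AL2|MU0|ME0|BR1|rd1|wr0
(5) want 1×MEM +2rd +0wr — FU → AL2|MU0|ME0|BR1|rd1|wr0

reason(slot 2) = WR_PORT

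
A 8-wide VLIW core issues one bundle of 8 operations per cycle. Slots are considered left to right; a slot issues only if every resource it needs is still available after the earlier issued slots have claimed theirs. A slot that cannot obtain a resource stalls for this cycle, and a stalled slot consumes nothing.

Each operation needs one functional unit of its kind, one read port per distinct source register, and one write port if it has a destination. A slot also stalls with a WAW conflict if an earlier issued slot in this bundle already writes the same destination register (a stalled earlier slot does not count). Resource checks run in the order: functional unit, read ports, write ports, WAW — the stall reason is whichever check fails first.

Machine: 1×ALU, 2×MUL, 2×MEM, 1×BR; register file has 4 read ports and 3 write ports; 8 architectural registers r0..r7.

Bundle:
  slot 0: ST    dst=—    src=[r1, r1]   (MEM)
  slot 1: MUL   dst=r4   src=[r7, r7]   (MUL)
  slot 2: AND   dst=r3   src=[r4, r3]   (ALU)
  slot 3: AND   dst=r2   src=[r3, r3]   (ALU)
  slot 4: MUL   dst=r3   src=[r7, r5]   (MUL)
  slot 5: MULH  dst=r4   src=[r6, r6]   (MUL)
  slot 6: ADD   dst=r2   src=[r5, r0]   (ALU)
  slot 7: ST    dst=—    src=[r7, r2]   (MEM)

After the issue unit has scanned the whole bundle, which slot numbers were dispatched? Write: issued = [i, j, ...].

[0] MEM needs rd=1 wr=0: ok; after: ALU=1 MUL=2 MEM=1 BR=1, R=3, W=3
[1] MUL needs rd=1 wr=1: ok; after: ALU=1 MUL=1 MEM=1 BR=1, R=2, W=2
[2] ALU needs rd=2 wr=1: ok; after: ALU=0 MUL=1 MEM=1 BR=1, R=0, W=1
[3] ALU needs rd=1 wr=1: FU; after: ALU=0 MUL=1 MEM=1 BR=1, R=0, W=1
[4] MUL needs rd=2 wr=1: RD_PORT; after: ALU=0 MUL=1 MEM=1 BR=1, R=0, W=1
[5] MUL needs rd=1 wr=1: RD_PORT; after: ALU=0 MUL=1 MEM=1 BR=1, R=0, W=1
[6] ALU needs rd=2 wr=1: FU; after: ALU=0 MUL=1 MEM=1 BR=1, R=0, W=1
[7] MEM needs rd=2 wr=0: RD_PORT; after: ALU=0 MUL=1 MEM=1 BR=1, R=0, W=1

issued = [0, 1, 2]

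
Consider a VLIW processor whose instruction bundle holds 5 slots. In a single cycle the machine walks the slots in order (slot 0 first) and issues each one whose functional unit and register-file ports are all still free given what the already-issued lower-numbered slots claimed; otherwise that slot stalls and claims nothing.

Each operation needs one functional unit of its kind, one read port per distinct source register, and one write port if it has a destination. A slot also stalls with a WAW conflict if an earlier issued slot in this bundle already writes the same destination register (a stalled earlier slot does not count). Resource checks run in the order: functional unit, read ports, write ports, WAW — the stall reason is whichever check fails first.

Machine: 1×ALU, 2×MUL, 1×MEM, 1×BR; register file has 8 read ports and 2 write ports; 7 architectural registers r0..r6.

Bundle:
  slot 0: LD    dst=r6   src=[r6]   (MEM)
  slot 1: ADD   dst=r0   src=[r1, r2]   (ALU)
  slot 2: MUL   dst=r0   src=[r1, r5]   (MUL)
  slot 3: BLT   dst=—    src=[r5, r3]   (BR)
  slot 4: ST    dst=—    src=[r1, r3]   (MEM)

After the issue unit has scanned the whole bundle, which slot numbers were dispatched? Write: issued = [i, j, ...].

issued = [0, 1, 3]

slot 0 (MEM): ISSUE — free A1,Mu2,Ld0,B1 rp7 wp1
slot 1 (ALU): ISSUE — free A0,Mu2,Ld0,B1 rp5 wp0
slot 2 (MUL): stall WR_PORT — free A0,Mu2,Ld0,B1 rp5 wp0
slot 3 (BR): ISSUE — free A0,Mu2,Ld0,B0 rp3 wp0
slot 4 (MEM): stall FU — free A0,Mu2,Ld0,B0 rp3 wp0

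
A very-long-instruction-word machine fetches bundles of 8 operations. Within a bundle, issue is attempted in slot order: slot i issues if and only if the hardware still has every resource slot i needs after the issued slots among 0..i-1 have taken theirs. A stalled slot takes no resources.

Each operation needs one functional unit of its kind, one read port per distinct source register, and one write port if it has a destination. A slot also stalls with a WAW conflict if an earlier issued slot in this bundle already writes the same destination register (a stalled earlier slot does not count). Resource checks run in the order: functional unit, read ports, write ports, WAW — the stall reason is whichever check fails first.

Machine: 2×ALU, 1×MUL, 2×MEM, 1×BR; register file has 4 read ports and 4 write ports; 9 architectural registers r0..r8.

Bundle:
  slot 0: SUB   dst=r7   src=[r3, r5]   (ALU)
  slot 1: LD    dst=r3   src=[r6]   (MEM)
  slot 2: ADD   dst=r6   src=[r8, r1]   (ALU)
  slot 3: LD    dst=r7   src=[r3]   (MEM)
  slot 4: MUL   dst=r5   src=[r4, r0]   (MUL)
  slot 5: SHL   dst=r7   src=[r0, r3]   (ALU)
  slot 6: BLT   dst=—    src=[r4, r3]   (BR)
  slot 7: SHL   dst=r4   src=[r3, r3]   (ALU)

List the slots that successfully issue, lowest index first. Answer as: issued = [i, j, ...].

#0 ALU src=r3,r5 dispatched  <A:1 Mu:1 Ld:2 B:1 rd:2 wr:3>
#1 MEM src=r6 dispatched  <A:1 Mu:1 Ld:1 B:1 rd:1 wr:2>
#2 ALU src=r8,r1 held:RD_PORT  <A:1 Mu:1 Ld:1 B:1 rd:1 wr:2>
#3 MEM src=r3 held:WAW  <A:1 Mu:1 Ld:1 B:1 rd:1 wr:2>
#4 MUL src=r4,r0 held:RD_PORT  <A:1 Mu:1 Ld:1 B:1 rd:1 wr:2>
#5 ALU src=r0,r3 held:RD_PORT  <A:1 Mu:1 Ld:1 B:1 rd:1 wr:2>
#6 BR src=r4,r3 held:RD_PORT  <A:1 Mu:1 Ld:1 B:1 rd:1 wr:2>
#7 ALU src=r3,r3 dispatched  <A:0 Mu:1 Ld:1 B:1 rd:0 wr:1>

issued = [0, 1, 7]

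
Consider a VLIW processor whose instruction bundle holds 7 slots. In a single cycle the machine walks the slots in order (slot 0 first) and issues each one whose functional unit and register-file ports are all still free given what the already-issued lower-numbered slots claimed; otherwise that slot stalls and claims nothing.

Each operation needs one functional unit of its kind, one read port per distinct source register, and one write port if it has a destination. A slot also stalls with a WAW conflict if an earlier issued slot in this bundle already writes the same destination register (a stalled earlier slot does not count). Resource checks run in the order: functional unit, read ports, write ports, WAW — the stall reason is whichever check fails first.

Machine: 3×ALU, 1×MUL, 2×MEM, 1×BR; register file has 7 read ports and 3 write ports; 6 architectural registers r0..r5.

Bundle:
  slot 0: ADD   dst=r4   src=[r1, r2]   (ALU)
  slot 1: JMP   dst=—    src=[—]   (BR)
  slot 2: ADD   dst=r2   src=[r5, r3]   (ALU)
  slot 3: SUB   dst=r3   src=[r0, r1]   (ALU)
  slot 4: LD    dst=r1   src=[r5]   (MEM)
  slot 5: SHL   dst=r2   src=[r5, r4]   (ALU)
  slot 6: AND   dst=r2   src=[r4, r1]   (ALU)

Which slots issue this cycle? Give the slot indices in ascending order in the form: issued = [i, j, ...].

#0 ALU src=r1,r2 dispatched  <A:2 Mu:1 Ld:2 B:1 rd:5 wr:2>
#1 BR src=- dispatched  <A:2 Mu:1 Ld:2 B:0 rd:5 wr:2>
#2 ALU src=r5,r3 dispatched  <A:1 Mu:1 Ld:2 B:0 rd:3 wr:1>
#3 ALU src=r0,r1 dispatched  <A:0 Mu:1 Ld:2 B:0 rd:1 wr:0>
#4 MEM src=r5 held:WR_PORT  <A:0 Mu:1 Ld:2 B:0 rd:1 wr:0>
#5 ALU src=r5,r4 held:FU  <A:0 Mu:1 Ld:2 B:0 rd:1 wr:0>
#6 ALU src=r4,r1 held:FU  <A:0 Mu:1 Ld:2 B:0 rd:1 wr:0>

issued = [0, 1, 2, 3]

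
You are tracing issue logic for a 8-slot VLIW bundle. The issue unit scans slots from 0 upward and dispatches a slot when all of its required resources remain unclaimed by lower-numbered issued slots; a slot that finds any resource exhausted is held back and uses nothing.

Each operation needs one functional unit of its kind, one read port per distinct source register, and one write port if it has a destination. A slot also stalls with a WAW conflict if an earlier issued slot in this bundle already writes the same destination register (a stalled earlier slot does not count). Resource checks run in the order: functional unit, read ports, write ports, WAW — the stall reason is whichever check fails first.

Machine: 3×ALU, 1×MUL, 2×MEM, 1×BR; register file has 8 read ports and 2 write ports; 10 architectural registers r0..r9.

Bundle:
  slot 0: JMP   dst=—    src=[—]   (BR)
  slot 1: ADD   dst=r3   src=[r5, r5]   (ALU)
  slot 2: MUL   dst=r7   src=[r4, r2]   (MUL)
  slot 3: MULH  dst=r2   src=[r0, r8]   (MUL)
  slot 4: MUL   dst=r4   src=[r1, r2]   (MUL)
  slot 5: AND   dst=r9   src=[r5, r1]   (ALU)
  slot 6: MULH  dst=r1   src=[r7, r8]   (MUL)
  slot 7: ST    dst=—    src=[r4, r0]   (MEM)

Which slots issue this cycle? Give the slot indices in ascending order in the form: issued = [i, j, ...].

[0] BR needs rd=0 wr=0: ok; after: ALU=3 MUL=1 MEM=2 BR=0, R=8, W=2
[1] ALU needs rd=1 wr=1: ok; after: ALU=2 MUL=1 MEM=2 BR=0, R=7, W=1
[2] MUL needs rd=2 wr=1: ok; after: ALU=2 MUL=0 MEM=2 BR=0, R=5, W=0
[3] MUL needs rd=2 wr=1: FU; after: ALU=2 MUL=0 MEM=2 BR=0, R=5, W=0
[4] MUL needs rd=2 wr=1: FU; after: ALU=2 MUL=0 MEM=2 BR=0, R=5, W=0
[5] ALU needs rd=2 wr=1: WR_PORT; after: ALU=2 MUL=0 MEM=2 BR=0, R=5, W=0
[6] MUL needs rd=2 wr=1: FU; after: ALU=2 MUL=0 MEM=2 BR=0, R=5, W=0
[7] MEM needs rd=2 wr=0: ok; after: ALU=2 MUL=0 MEM=1 BR=0, R=3, W=0

issued = [0, 1, 2, 7]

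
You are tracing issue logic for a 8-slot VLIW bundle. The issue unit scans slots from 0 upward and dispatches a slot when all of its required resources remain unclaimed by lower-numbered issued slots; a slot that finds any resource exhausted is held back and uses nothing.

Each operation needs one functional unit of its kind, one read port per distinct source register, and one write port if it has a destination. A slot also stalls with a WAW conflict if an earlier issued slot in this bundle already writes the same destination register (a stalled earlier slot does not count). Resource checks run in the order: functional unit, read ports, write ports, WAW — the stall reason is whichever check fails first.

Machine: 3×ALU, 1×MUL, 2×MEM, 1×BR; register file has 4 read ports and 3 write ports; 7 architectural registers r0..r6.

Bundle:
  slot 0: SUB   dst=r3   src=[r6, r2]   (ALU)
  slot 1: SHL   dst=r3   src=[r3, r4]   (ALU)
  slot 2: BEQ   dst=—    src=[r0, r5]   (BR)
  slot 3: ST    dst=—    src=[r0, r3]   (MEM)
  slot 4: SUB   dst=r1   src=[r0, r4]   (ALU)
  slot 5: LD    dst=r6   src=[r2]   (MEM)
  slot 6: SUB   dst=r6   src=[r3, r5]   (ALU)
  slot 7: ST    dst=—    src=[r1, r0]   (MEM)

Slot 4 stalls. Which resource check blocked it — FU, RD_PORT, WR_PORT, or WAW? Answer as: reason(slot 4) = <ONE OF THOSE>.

reason(slot 4) = RD_PORT

[0] ALU needs rd=2 wr=1: ok; after: ALU=2 MUL=1 MEM=2 BR=1, R=2, W=2
[1] ALU needs rd=2 wr=1: WAW; after: ALU=2 MUL=1 MEM=2 BR=1, R=2, W=2
[2] BR needs rd=2 wr=0: ok; after: ALU=2 MUL=1 MEM=2 BR=0, R=0, W=2
[3] MEM needs rd=2 wr=0: RD_PORT; after: ALU=2 MUL=1 MEM=2 BR=0, R=0, W=2
[4] ALU needs rd=2 wr=1: RD_PORT; after: ALU=2 MUL=1 MEM=2 BR=0, R=0, W=2
[5] MEM needs rd=1 wr=1: RD_PORT; after: ALU=2 MUL=1 MEM=2 BR=0, R=0, W=2
[6] ALU needs rd=2 wr=1: RD_PORT; after: ALU=2 MUL=1 MEM=2 BR=0, R=0, W=2
[7] MEM needs rd=2 wr=0: RD_PORT; after: ALU=2 MUL=1 MEM=2 BR=0, R=0, W=2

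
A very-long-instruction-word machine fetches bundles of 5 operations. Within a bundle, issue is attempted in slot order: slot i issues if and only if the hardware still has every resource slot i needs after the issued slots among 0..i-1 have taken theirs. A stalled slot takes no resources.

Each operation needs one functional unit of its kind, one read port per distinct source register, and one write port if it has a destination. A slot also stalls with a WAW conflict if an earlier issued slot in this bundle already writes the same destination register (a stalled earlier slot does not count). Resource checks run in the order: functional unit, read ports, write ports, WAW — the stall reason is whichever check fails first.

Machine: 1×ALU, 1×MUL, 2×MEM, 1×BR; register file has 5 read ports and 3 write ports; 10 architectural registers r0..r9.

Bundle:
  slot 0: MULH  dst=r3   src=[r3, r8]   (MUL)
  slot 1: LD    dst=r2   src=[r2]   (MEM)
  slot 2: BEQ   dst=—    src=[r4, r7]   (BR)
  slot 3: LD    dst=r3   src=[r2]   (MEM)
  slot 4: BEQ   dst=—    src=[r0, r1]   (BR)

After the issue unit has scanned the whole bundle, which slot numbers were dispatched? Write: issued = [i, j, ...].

issued = [0, 1, 2]

#0 MUL src=r3,r8 dispatched  <A:1 Mu:0 Ld:2 B:1 rd:3 wr:2>
#1 MEM src=r2 dispatched  <A:1 Mu:0 Ld:1 B:1 rd:2 wr:1>
#2 BR src=r4,r7 dispatched  <A:1 Mu:0 Ld:1 B:0 rd:0 wr:1>
#3 MEM src=r2 held:RD_PORT  <A:1 Mu:0 Ld:1 B:0 rd:0 wr:1>
#4 BR src=r0,r1 held:FU  <A:1 Mu:0 Ld:1 B:0 rd:0 wr:1>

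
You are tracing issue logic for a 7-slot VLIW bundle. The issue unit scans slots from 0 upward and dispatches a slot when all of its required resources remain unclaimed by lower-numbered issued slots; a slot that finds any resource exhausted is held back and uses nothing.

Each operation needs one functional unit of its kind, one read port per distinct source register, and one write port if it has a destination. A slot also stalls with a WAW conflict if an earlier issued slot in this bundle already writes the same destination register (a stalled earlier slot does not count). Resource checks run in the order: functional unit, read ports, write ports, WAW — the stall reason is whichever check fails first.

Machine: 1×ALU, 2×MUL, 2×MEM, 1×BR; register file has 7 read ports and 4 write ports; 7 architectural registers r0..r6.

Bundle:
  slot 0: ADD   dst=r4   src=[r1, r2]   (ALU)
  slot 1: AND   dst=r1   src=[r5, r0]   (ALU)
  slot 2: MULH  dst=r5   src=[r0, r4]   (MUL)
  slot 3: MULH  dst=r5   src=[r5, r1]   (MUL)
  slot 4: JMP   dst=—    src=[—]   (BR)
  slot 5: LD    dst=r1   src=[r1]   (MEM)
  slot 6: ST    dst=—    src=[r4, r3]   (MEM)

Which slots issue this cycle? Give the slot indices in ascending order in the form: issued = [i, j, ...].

(0) want 1×ALU +2rd +1wr — yes → AL0|MU2|ME2|BR1|rd5|wr3
(1) want 1×ALU +2rd +1wr — FU → AL0|MU2|ME2|BR1|rd5|wr3
(2) want 1×MUL +2rd +1wr — yes → AL0|MU1|ME2|BR1|rd3|wr2
(3) want 1×MUL +2rd +1wr — WAW → AL0|MU1|ME2|BR1|rd3|wr2
(4) want 1×BR +0rd +0wr — yes → AL0|MU1|ME2|BR0|rd3|wr2
(5) want 1×MEM +1rd +1wr — yes → AL0|MU1|ME1|BR0|rd2|wr1
(6) want 1×MEM +2rd +0wr — yes → AL0|MU1|ME0|BR0|rd0|wr1

issued = [0, 2, 4, 5, 6]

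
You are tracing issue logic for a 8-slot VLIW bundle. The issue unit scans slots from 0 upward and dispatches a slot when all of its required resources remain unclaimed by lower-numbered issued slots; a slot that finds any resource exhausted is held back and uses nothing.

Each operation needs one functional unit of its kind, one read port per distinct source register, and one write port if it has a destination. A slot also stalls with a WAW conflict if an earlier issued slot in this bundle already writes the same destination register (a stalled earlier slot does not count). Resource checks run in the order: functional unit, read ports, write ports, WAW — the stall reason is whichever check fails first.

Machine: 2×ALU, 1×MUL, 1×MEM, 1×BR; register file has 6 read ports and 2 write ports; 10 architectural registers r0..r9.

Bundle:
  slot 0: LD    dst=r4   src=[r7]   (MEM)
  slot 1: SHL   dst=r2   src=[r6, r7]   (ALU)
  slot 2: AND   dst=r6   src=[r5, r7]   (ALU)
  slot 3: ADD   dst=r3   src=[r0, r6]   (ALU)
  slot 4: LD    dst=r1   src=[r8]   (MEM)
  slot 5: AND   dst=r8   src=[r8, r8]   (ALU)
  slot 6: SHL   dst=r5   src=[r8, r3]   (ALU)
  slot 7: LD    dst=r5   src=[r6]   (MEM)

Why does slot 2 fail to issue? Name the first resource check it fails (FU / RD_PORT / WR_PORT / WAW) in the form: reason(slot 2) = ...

(0) want 1×MEM +1rd +1wr — yes → AL2|MU1|ME0|BR1|rd5|wr1
(1) want 1×ALU +2rd +1wr — yes → AL1|MU1|ME0|BR1|rd3|wr0
(2) want 1×ALU +2rd +1wr — WR_PORT → AL1|MU1|ME0|BR1|rd3|wr0
(3) want 1×ALU +2rd +1wr — WR_PORT → AL1|MU1|ME0|BR1|rd3|wr0
(4) want 1×MEM +1rd +1wr — FU → AL1|MU1|ME0|BR1|rd3|wr0
(5) want 1×ALU +1rd +1wr — WR_PORT → AL1|MU1|ME0|BR1|rd3|wr0
(6) want 1×ALU +2rd +1wr — WR_PORT → AL1|MU1|ME0|BR1|rd3|wr0
(7) want 1×MEM +1rd +1wr — FU → AL1|MU1|ME0|BR1|rd3|wr0

reason(slot 2) = WR_PORT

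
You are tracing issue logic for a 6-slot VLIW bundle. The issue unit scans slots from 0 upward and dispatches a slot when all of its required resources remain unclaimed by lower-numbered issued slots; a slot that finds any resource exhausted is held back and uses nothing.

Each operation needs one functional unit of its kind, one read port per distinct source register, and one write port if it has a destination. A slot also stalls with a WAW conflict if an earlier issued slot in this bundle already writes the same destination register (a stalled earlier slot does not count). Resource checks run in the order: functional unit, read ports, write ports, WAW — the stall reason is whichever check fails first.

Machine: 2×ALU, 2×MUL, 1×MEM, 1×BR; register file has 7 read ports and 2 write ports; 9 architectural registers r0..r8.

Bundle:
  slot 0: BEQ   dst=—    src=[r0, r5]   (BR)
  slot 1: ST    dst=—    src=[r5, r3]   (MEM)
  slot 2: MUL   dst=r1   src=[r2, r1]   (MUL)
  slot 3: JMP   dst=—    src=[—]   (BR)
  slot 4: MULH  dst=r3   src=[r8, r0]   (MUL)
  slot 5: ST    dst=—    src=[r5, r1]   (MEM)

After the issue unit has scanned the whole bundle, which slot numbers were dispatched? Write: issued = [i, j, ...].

issued = [0, 1, 2]

#0 BR src=r0,r5 dispatched  <A:2 Mu:2 Ld:1 B:0 rd:5 wr:2>
#1 MEM src=r5,r3 dispatched  <A:2 Mu:2 Ld:0 B:0 rd:3 wr:2>
#2 MUL src=r2,r1 dispatched  <A:2 Mu:1 Ld:0 B:0 rd:1 wr:1>
#3 BR src=- held:FU  <A:2 Mu:1 Ld:0 B:0 rd:1 wr:1>
#4 MUL src=r8,r0 held:RD_PORT  <A:2 Mu:1 Ld:0 B:0 rd:1 wr:1>
#5 MEM src=r5,r1 held:FU  <A:2 Mu:1 Ld:0 B:0 rd:1 wr:1>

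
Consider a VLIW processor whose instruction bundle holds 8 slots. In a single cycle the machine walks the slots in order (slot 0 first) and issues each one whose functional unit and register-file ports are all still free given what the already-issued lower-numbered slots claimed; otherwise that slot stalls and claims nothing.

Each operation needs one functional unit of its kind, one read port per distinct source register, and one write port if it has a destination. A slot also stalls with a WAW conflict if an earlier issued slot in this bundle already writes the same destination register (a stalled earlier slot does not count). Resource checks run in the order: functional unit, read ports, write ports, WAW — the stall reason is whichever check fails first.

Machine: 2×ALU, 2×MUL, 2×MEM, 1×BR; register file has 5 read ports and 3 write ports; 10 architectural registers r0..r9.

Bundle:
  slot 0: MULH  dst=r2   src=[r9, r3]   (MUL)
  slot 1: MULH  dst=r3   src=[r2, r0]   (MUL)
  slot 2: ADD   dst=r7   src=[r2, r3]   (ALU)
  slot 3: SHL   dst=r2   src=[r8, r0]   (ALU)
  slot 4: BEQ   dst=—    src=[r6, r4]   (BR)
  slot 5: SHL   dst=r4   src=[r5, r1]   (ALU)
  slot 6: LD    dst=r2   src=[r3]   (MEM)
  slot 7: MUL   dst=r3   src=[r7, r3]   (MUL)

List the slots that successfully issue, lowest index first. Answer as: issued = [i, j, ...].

issued = [0, 1]

slot 0 (MUL): ISSUE — free A2,Mu1,Ld2,B1 rp3 wp2
slot 1 (MUL): ISSUE — free A2,Mu0,Ld2,B1 rp1 wp1
slot 2 (ALU): stall RD_PORT — free A2,Mu0,Ld2,B1 rp1 wp1
slot 3 (ALU): stall RD_PORT — free A2,Mu0,Ld2,B1 rp1 wp1
slot 4 (BR): stall RD_PORT — free A2,Mu0,Ld2,B1 rp1 wp1
slot 5 (ALU): stall RD_PORT — free A2,Mu0,Ld2,B1 rp1 wp1
slot 6 (MEM): stall WAW — free A2,Mu0,Ld2,B1 rp1 wp1
slot 7 (MUL): stall FU — free A2,Mu0,Ld2,B1 rp1 wp1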